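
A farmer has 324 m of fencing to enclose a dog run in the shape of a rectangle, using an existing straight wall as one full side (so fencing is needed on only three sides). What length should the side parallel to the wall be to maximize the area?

Let the sides perpendicular to the wall have length x and the parallel side y, so 2x + y = 324 and the area is A = xy = x(324 − 2x).
A'(x) = 324 − 4x = 0 gives x = 81, and A''(x) = −4 < 0 confirms a maximum.
Then y = 324 − 2·81 = 162 and A = 13122.

162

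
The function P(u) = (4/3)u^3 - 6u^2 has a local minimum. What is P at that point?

-18

P'(u) = 4u^2 - 12u. Setting P'(u) = 0 gives u ∈ {0, 3}.
Second-derivative test with P''(u) = 8u - 12: P''(0) = -12 < 0 ⇒ local maximum; P''(3) = 12 > 0 ⇒ local minimum.
Thus P has its local minimum at u = 3, with value -18.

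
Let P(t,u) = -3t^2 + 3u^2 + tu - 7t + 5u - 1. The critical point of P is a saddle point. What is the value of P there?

∂P/∂t = -6t + u - 7 = 0 and ∂P/∂u = t + 6u + 5 = 0, so (t, u) = (-47/37, -23/37).
The Hessian has P_{tt} = -6, P_{uu} = 6, P_{tu} = 1, giving D = -37 < 0, so the point is a saddle point.
P(-47/37, -23/37) = 70/37.

70/37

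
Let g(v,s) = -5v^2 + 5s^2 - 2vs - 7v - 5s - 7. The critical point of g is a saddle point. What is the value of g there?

∂g/∂v = -10v - 2s - 7 = 0 and ∂g/∂s = -2v + 10s - 5 = 0, so (v, s) = (-10/13, 9/26).
The Hessian has g_{vv} = -10, g_{ss} = 10, g_{vs} = -2, giving D = -104 < 0, so the point is a saddle point.
g(-10/13, 9/26) = -269/52.

-269/52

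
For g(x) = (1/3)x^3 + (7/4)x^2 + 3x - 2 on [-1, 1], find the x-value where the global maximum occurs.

1

g'(x) = x^2 + (7/2)x + 3, which has no zeros in [-1, 1].
Compare values at every candidate in [-1, 1]: g(-1) = -43/12, g(1) = 37/12.
So the maximum is g(1) = 37/12.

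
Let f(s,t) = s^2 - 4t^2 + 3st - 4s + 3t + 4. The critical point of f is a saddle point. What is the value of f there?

∂f/∂s = 2s + 3t - 4 = 0 and ∂f/∂t = 3s - 8t + 3 = 0, so (s, t) = (23/25, 18/25).
The Hessian has f_{ss} = 2, f_{tt} = -8, f_{st} = 3, giving D = -25 < 0, so the point is a saddle point.
f(23/25, 18/25) = 81/25.

81/25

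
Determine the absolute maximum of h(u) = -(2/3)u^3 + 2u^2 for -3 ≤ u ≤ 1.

36

h'(u) = -2u^2 + 4u, whose only zero in [-3, 1] is u = 0.
Evaluating at the critical points and endpoints: h(-3) = 36,  h(0) = 0,  h(1) = 4/3.
So the maximum is h(-3) = 36.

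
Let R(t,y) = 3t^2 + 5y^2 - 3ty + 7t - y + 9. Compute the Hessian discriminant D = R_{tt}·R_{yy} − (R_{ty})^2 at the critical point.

51

∂R/∂t = 6t - 3y + 7 = 0 and ∂R/∂y = -3t + 10y - 1 = 0, so (t, y) = (-67/51, -5/17).
The Hessian has R_{tt} = 6, R_{yy} = 10, R_{ty} = -3, giving D = 51 > 0 with R_{tt} > 0, so the point is a local minimum.
D = (6)·(10) − (-3)^2 = 51.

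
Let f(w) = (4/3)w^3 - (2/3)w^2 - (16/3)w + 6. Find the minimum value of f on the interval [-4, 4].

Differentiating, f'(w) = 4w^2 - (4/3)w - 16/3; which vanishes at w = -1 and w = 4/3.
Compare values at every candidate in [-4, 4]: f(-4) = -206/3; f(-1) = 28/3; f(4/3) = 70/81; f(4) = 178/3.
The minimum over the interval is -206/3, attained at w = -4.

-206/3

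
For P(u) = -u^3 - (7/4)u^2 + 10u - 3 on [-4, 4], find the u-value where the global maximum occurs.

The derivative is -3u^2 - (7/2)u + 10, which vanishes at u = -5/2 and u = 4/3.
Compare values at every candidate in [-4, 4]: P(-4) = -7, P(-5/2) = -373/16, P(4/3) = 131/27, P(4) = -55.
So the maximum is P(4/3) = 131/27.

4/3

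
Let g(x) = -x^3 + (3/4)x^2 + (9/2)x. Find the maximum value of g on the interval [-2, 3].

81/16

Differentiating, g'(x) = -3x^2 + (3/2)x + 9/2; which vanishes at x = -1 and x = 3/2.
Candidates: g(-2) = 2; g(-1) = -11/4; g(3/2) = 81/16; g(3) = -27/4.
Hence the absolute maximum is 81/16 at x = 3/2.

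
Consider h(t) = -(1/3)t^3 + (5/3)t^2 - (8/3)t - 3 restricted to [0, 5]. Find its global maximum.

-3

Differentiating, h'(t) = -t^2 + (10/3)t - 8/3; which vanishes at t = 4/3 and t = 2.
Evaluating at the critical points and endpoints: h(0) = -3; h(4/3) = -355/81; h(2) = -13/3; h(5) = -49/3.
The maximum over the interval is -3, attained at t = 0.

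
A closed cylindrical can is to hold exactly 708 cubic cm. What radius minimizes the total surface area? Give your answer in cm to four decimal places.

4.8300

With radius r and height h, πr²h = 708 so h = 708/(πr²), and S(r) = 2πr² + 2πrh = 2πr² + 2·708/r.
S'(r) = 4πr − 2·708/r² = 0 ⇒ r³ = 708/(2π), so r ≈ 4.8300 and h = 2r ≈ 9.6601.
S''(r) = 4π + 4·708/r³ > 0, so this is the minimum; S ≈ 439.7475.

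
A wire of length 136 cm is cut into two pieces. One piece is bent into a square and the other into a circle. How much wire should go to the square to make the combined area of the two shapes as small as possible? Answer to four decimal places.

76.1735

Let x be the length used for the square. Square side x/4; circle radius (136−x)/(2π).
A(x) = (x/4)² + π·((136−x)/(2π))² = x²/16 + (136−x)²/(4π) for 0 ≤ x ≤ 136. A'(x) = x/8 − (136−x)/(2π) = 0 gives x = 4·136/(π+4) ≈ 76.1735.
A'' = 1/8 + 1/(2π) > 0, so this gives the minimum combined area; x ≈ 76.1735 cm to the square.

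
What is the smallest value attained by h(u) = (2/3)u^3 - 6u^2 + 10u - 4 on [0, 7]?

h'(u) = 2u^2 - 12u + 10, which vanishes at u = 1 and u = 5.
Candidates: h(0) = -4; h(1) = 2/3; h(5) = -62/3; h(7) = 2/3.
The minimum over the interval is -62/3, attained at u = 5.

-62/3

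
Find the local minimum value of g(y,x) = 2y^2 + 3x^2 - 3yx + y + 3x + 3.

1

∂g/∂y = 4y - 3x + 1 = 0 and ∂g/∂x = -3y + 6x + 3 = 0, so (y, x) = (-1, -1).
The Hessian has g_{yy} = 4, g_{xx} = 6, g_{yx} = -3, giving D = 15 > 0 with g_{yy} > 0, so the point is a local minimum.
g(-1, -1) = 1.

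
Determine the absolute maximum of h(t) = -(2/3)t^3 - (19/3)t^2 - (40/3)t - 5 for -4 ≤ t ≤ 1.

251/81

Differentiating, h'(t) = -2t^2 - (38/3)t - 40/3; whose only zero in [-4, 1] is t = -4/3.
Compare values at every candidate in [-4, 1]: h(-4) = -31/3; h(-4/3) = 251/81; h(1) = -76/3.
Hence the absolute maximum is 251/81 at t = -4/3.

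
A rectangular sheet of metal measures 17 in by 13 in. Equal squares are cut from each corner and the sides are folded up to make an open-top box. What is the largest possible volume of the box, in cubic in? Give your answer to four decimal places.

With cut size x, the volume is V(x) = x(17 − 2x)(13 − 2x) for 0 < x < 6.5.
V'(x) = 12x^2 − 120x + 221. Setting V'(x) = 0 gives x ≈ 2.4342 (the root in (0, 6.5)).
V''(x) = 24x − 120 is negative there, so this is the maximum; V ≈ 240.1322.

240.1322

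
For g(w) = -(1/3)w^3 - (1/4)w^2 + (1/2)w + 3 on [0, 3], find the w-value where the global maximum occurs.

1/2

The derivative is -w^2 - (1/2)w + 1/2, whose only zero in [0, 3] is w = 1/2.
Compare values at every candidate in [0, 3]: g(0) = 3,  g(1/2) = 151/48,  g(3) = -27/4.
So the maximum is g(1/2) = 151/48.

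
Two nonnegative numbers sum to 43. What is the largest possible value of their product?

With x + y = 43, the product is P(x) = x(43 − x).
P'(x) = 43 − 2x = 0 gives x = 43/2; P'' = −2 < 0, so this is the maximum.
P = 43/2·43/2 = 1849/4.

1849/4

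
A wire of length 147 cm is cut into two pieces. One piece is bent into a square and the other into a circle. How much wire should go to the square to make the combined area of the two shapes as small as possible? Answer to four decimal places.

Let x be the length used for the square. Square side x/4; circle radius (147−x)/(2π).
A(x) = (x/4)² + π·((147−x)/(2π))² = x²/16 + (147−x)²/(4π) for 0 ≤ x ≤ 147. A'(x) = x/8 − (147−x)/(2π) = 0 gives x = 4·147/(π+4) ≈ 82.3346.
A'' = 1/8 + 1/(2π) > 0, so this gives the minimum combined area; x ≈ 82.3346 cm to the square.

82.3346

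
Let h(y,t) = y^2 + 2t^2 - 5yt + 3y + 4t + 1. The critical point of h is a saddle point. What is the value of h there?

∂h/∂y = 2y - 5t + 3 = 0 and ∂h/∂t = -5y + 4t + 4 = 0, so (y, t) = (32/17, 23/17).
The Hessian has h_{yy} = 2, h_{tt} = 4, h_{yt} = -5, giving D = -17 < 0, so the point is a saddle point.
h(32/17, 23/17) = 111/17.

111/17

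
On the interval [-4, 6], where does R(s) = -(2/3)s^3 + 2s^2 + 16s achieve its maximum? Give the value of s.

The derivative is -2s^2 + 4s + 16, which vanishes at s = -2 and s = 4.
Candidates: R(-4) = 32/3; R(-2) = -56/3; R(4) = 160/3; R(6) = 24.
The maximum over the interval is 160/3, attained at s = 4.

4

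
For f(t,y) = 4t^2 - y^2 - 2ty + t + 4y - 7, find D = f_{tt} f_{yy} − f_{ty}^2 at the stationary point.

∂f/∂t = 8t - 2y + 1 = 0 and ∂f/∂y = -2t - 2y + 4 = 0, so (t, y) = (3/10, 17/10).
The Hessian has f_{tt} = 8, f_{yy} = -2, f_{ty} = -2, giving D = -20 < 0, so the point is a saddle point.
D = (8)·(-2) − (-2)^2 = -20.

-20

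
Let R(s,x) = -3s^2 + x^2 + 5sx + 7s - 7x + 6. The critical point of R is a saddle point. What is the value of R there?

∂R/∂s = -6s + 5x + 7 = 0 and ∂R/∂x = 5s + 2x - 7 = 0, so (s, x) = (49/37, 7/37).
The Hessian has R_{ss} = -6, R_{xx} = 2, R_{sx} = 5, giving D = -37 < 0, so the point is a saddle point.
R(49/37, 7/37) = 369/37.

369/37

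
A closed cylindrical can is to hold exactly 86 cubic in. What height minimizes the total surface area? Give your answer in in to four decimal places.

With radius r and height h, πr²h = 86 so h = 86/(πr²), and S(r) = 2πr² + 2πrh = 2πr² + 2·86/r.
S'(r) = 4πr − 2·86/r² = 0 ⇒ r³ = 86/(2π), so r ≈ 2.3921 and h = 2r ≈ 4.7841.
S''(r) = 4π + 4·86/r³ > 0, so this is the minimum; S ≈ 107.8566.

4.7841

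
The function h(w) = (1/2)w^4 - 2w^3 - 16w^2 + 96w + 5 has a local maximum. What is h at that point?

271/2

h'(w) = 2w^3 - 6w^2 - 32w + 96. Setting h'(w) = 0 gives w ∈ {-4, 3, 4}.
h''(w) = 6w^2 - 12w - 32. h''(-4) = 112 > 0 ⇒ local minimum; h''(3) = -14 < 0 ⇒ local maximum; h''(4) = 16 > 0 ⇒ local minimum.
So the local maximum value is h(3) = 271/2.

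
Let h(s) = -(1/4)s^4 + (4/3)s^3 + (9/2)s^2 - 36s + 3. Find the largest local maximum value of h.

h'(s) = -s^3 + 4s^2 + 9s - 36 = 0 at s = -3, 3, 4.
h''(s) = -3s^2 + 8s + 9. h''(-3) = -42 < 0 ⇒ local maximum; h''(3) = 6 > 0 ⇒ local minimum; h''(4) = -7 < 0 ⇒ local maximum.
Thus h has its largest local maximum at s = -3, with value 381/4.

381/4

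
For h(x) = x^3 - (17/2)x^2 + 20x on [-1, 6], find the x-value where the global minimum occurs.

The derivative is 3x^2 - 17x + 20, which vanishes at x = 5/3 and x = 4.
Evaluating at the critical points and endpoints: h(-1) = -59/2,  h(5/3) = 775/54,  h(4) = 8,  h(6) = 30.
Hence the absolute minimum is -59/2 at x = -1.

-1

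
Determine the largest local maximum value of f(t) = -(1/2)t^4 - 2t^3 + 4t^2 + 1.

65

f'(t) = -2t^3 - 6t^2 + 8t. Setting f'(t) = 0 gives t ∈ {-4, 0, 1}.
Second-derivative test with f''(t) = -6t^2 - 12t + 8: f''(-4) = -40 < 0 ⇒ local maximum; f''(0) = 8 > 0 ⇒ local minimum; f''(1) = -10 < 0 ⇒ local maximum.
Thus f has its largest local maximum at t = -4, with value 65.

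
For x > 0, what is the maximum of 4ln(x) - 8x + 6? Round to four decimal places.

h'(x) = 4/x − 8 = 0 gives x = 1/2.
h''(x) = -4/x², which is negative for x > 0, so this is a local maximum.
h(1/2) = 4·ln(1/2) - 4 + 6 ≈ -0.7726.

-0.7726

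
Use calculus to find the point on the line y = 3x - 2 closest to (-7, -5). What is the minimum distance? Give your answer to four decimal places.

Minimize D(x)^2 = (x + 7)^2 + (3x + 3)^2.
d/dx[D^2] = 2(x + 7) + 2·3·(3x + 3) = 0 ⇒ x = -8/5.
Then y = -34/5 and the distance is √(162/5) ≈ 5.6921.

5.6921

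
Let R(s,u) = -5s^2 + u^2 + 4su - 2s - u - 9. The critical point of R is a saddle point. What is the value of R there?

∂R/∂s = -10s + 4u - 2 = 0 and ∂R/∂u = 4s + 2u - 1 = 0, so (s, u) = (0, 1/2).
The Hessian has R_{ss} = -10, R_{uu} = 2, R_{su} = 4, giving D = -36 < 0, so the point is a saddle point.
R(0, 1/2) = -37/4.

-37/4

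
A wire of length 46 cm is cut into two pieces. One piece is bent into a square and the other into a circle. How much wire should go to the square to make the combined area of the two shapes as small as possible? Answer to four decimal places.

25.7646

Let x be the length used for the square. Square side x/4; circle radius (46−x)/(2π).
A(x) = (x/4)² + π·((46−x)/(2π))² = x²/16 + (46−x)²/(4π) for 0 ≤ x ≤ 46. A'(x) = x/8 − (46−x)/(2π) = 0 gives x = 4·46/(π+4) ≈ 25.7646.
A'' = 1/8 + 1/(2π) > 0, so this gives the minimum combined area; x ≈ 25.7646 cm to the square.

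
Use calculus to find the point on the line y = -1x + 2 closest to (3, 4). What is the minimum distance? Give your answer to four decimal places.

Minimize D(x)^2 = (x - 3)^2 + (-x - 2)^2.
d/dx[D^2] = 2(x - 3) + 2·(-1)·(-x - 2) = 0 ⇒ x = 1/2.
Then y = 3/2 and the distance is √(25/2) ≈ 3.5355.

3.5355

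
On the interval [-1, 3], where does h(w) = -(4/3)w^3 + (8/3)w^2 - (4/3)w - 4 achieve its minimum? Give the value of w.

h'(w) = -4w^2 + (16/3)w - 4/3, which vanishes at w = 1/3 and w = 1.
Compare values at every candidate in [-1, 3]: h(-1) = 4/3,  h(1/3) = -340/81,  h(1) = -4,  h(3) = -20.
So the minimum is h(3) = -20.

3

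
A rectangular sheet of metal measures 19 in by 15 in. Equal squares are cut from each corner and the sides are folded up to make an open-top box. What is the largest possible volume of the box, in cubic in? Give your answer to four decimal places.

With cut size x, the volume is V(x) = x(19 − 2x)(15 − 2x) for 0 < x < 7.5.
V'(x) = 12x^2 − 136x + 285. Setting V'(x) = 0 gives x ≈ 2.7751 (the root in (0, 7.5)).
V''(x) = 24x − 136 is negative there, so this is the maximum; V ≈ 352.7094.

352.7094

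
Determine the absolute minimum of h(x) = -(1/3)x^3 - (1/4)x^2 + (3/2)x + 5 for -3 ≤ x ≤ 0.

Differentiating, h'(x) = -x^2 - (1/2)x + 3/2; whose only zero in [-3, 0] is x = -3/2.
Candidates: h(-3) = 29/4,  h(-3/2) = 53/16,  h(0) = 5.
So the minimum is h(-3/2) = 53/16.

53/16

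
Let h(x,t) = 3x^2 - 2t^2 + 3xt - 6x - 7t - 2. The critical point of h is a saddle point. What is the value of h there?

∂h/∂x = 6x + 3t - 6 = 0 and ∂h/∂t = 3x - 4t - 7 = 0, so (x, t) = (15/11, -8/11).
The Hessian has h_{xx} = 6, h_{tt} = -4, h_{xt} = 3, giving D = -33 < 0, so the point is a saddle point.
h(15/11, -8/11) = -39/11.

-39/11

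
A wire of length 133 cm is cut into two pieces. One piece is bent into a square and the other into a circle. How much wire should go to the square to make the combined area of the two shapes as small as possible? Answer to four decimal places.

Let x be the length used for the square. Square side x/4; circle radius (133−x)/(2π).
A(x) = (x/4)² + π·((133−x)/(2π))² = x²/16 + (133−x)²/(4π) for 0 ≤ x ≤ 133. A'(x) = x/8 − (133−x)/(2π) = 0 gives x = 4·133/(π+4) ≈ 74.4932.
A'' = 1/8 + 1/(2π) > 0, so this gives the minimum combined area; x ≈ 74.4932 cm to the square.

74.4932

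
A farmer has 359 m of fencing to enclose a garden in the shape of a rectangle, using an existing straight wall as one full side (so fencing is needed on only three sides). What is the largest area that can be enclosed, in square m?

128881/8

Let the sides perpendicular to the wall have length x and the parallel side y, so 2x + y = 359 and the area is A = xy = x(359 − 2x).
A'(x) = 359 − 4x = 0 gives x = 359/4, and A''(x) = −4 < 0 confirms a maximum.
Then y = 359 − 2·359/4 = 359/2 and A = 128881/8.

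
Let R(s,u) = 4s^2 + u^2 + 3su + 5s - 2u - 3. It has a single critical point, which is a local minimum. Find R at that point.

∂R/∂s = 8s + 3u + 5 = 0 and ∂R/∂u = 3s + 2u - 2 = 0, so (s, u) = (-16/7, 31/7).
The Hessian has R_{ss} = 8, R_{uu} = 2, R_{su} = 3, giving D = 7 > 0 with R_{ss} > 0, so the point is a local minimum.
R(-16/7, 31/7) = -92/7.

-92/7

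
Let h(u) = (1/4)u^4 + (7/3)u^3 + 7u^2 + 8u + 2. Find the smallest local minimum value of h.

-10/3

Critical points: h'(u) = u^3 + 7u^2 + 14u + 8 vanishes at u = -4, -2, -1.
Since h''(u) = 3u^2 + 14u + 14, we get h''(-4) = 6 > 0 ⇒ local minimum; h''(-2) = -2 < 0 ⇒ local maximum; h''(-1) = 3 > 0 ⇒ local minimum.
The smallest local minimum is h(-4) = -10/3.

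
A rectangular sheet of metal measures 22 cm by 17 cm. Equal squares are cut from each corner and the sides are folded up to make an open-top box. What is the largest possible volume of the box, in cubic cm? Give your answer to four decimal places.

With cut size x, the volume is V(x) = x(22 − 2x)(17 − 2x) for 0 < x < 8.5.
V'(x) = 12x^2 − 156x + 374. Setting V'(x) = 0 gives x ≈ 3.1708 (the root in (0, 8.5)).
V''(x) = 24x − 156 is negative there, so this is the maximum; V ≈ 529.1859.

529.1859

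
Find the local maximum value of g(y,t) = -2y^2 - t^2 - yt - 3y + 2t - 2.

∂g/∂y = -4y - t - 3 = 0 and ∂g/∂t = -y - 2t + 2 = 0, so (y, t) = (-8/7, 11/7).
The Hessian has g_{yy} = -4, g_{tt} = -2, g_{yt} = -1, giving D = 7 > 0 with g_{yy} < 0, so the point is a local maximum.
g(-8/7, 11/7) = 9/7.

9/7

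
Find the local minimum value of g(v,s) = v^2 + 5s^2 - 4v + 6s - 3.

-44/5

∂g/∂v = 2v - 4 = 0 and ∂g/∂s = 10s + 6 = 0, so (v, s) = (2, -3/5).
The Hessian has g_{vv} = 2, g_{ss} = 10, g_{vs} = 0, giving D = 20 > 0 with g_{vv} > 0, so the point is a local minimum.
g(2, -3/5) = -44/5.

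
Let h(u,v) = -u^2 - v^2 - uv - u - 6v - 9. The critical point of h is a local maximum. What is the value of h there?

∂h/∂u = -2u - v - 1 = 0 and ∂h/∂v = -u - 2v - 6 = 0, so (u, v) = (4/3, -11/3).
The Hessian has h_{uu} = -2, h_{vv} = -2, h_{uv} = -1, giving D = 3 > 0 with h_{uu} < 0, so the point is a local maximum.
h(4/3, -11/3) = 4/3.

4/3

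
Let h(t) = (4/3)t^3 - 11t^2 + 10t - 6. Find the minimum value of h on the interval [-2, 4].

-242/3

Differentiating, h'(t) = 4t^2 - 22t + 10; whose only zero in [-2, 4] is t = 1/2.
Candidates: h(-2) = -242/3; h(1/2) = -43/12; h(4) = -170/3.
The minimum over the interval is -242/3, attained at t = -2.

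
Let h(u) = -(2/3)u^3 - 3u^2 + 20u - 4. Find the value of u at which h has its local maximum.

h'(u) = -2u^2 - 6u + 20. Setting h'(u) = 0 gives u ∈ {-5, 2}.
Second-derivative test with h''(u) = -4u - 6: h''(-5) = 14 > 0 ⇒ local minimum; h''(2) = -14 < 0 ⇒ local maximum.
The local maximum is h(2) = 56/3.

2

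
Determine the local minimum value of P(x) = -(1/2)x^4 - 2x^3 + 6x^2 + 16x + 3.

-11/2

P'(x) = -2x^3 - 6x^2 + 12x + 16. Setting P'(x) = 0 gives x ∈ {-4, -1, 2}.
Since P''(x) = -6x^2 - 12x + 12, we get P''(-4) = -36 < 0 ⇒ local maximum; P''(-1) = 18 > 0 ⇒ local minimum; P''(2) = -36 < 0 ⇒ local maximum.
The local minimum is P(-1) = -11/2.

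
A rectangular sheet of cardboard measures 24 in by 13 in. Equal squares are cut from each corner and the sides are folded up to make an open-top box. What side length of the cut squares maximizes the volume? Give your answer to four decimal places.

With cut size x, the volume is V(x) = x(24 − 2x)(13 − 2x) for 0 < x < 6.5.
V'(x) = 12x^2 − 148x + 312. Setting V'(x) = 0 gives x ≈ 2.6986 (the root in (0, 6.5)).
V''(x) = 24x − 148 is negative there, so this is the maximum; V ≈ 381.6721.

2.6986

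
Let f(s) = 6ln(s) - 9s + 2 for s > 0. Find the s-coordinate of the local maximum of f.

f'(s) = 6/s − 9 = 0 gives s = 2/3.
f''(s) = -6/s², which is negative for s > 0, so this is a local maximum.
f(2/3) = 6·ln(2/3) - 6 + 2 ≈ -6.4328.

2/3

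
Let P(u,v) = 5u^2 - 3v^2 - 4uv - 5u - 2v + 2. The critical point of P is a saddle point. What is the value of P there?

137/76

∂P/∂u = 10u - 4v - 5 = 0 and ∂P/∂v = -4u - 6v - 2 = 0, so (u, v) = (11/38, -10/19).
The Hessian has P_{uu} = 10, P_{vv} = -6, P_{uv} = -4, giving D = -76 < 0, so the point is a saddle point.
P(11/38, -10/19) = 137/76.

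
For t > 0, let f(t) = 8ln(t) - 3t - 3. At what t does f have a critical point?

8/3

f'(t) = 8/t − 3 = 0 gives t = 8/3.
f''(t) = -8/t², which is negative for t > 0, so this is a local maximum.
f(8/3) = 8·ln(8/3) - 8 - 3 ≈ -3.1534.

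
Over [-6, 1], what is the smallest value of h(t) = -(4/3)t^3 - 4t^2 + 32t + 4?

The derivative is -4t^2 - 8t + 32, whose only zero in [-6, 1] is t = -4.
Evaluating at the critical points and endpoints: h(-6) = -44,  h(-4) = -308/3,  h(1) = 92/3.
Hence the absolute minimum is -308/3 at t = -4.

-308/3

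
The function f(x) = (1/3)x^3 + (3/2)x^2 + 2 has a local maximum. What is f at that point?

13/2

f'(x) = x^2 + 3x = 0 at x = -3, 0.
Since f''(x) = 2x + 3, we get f''(-3) = -3 < 0 ⇒ local maximum; f''(0) = 3 > 0 ⇒ local minimum.
Thus f has its local maximum at x = -3, with value 13/2.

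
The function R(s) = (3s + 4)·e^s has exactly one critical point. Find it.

R'(s) = 3·e^s + (3s + 4)·1·e^s = (3s + 7)·e^s. Since e^s > 0, the only critical point is s = -7/3.
R''(-7/3) has the same sign as 3 > 0, so this is a local minimum.
R(-7/3) = (-3)·e^(-7/3) ≈ -0.2909.

-7/3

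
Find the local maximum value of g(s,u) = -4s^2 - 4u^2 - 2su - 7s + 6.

139/15

∂g/∂s = -8s - 2u - 7 = 0 and ∂g/∂u = -2s - 8u = 0, so (s, u) = (-14/15, 7/30).
The Hessian has g_{ss} = -8, g_{uu} = -8, g_{su} = -2, giving D = 60 > 0 with g_{ss} < 0, so the point is a local maximum.
g(-14/15, 7/30) = 139/15.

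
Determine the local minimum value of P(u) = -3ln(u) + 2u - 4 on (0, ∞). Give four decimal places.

P'(u) = -3/u + 2 = 0 gives u = 3/2.
P''(u) = 3/u², which is positive for u > 0, so this is a local minimum.
P(3/2) = -3·ln(3/2) + 3 - 4 ≈ -2.2164.

-2.2164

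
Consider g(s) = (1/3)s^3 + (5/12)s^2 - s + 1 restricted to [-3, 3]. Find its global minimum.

Differentiating, g'(s) = s^2 + (5/6)s - 1; which vanishes at s = -3/2 and s = 2/3.
Evaluating at the critical points and endpoints: g(-3) = -5/4,  g(-3/2) = 37/16,  g(2/3) = 50/81,  g(3) = 43/4.
So the minimum is g(-3) = -5/4.

-5/4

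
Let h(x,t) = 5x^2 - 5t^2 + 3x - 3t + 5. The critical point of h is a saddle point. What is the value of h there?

5

∂h/∂x = 10x + 3 = 0 and ∂h/∂t = -10t - 3 = 0, so (x, t) = (-3/10, -3/10).
The Hessian has h_{xx} = 10, h_{tt} = -10, h_{xt} = 0, giving D = -100 < 0, so the point is a saddle point.
h(-3/10, -3/10) = 5.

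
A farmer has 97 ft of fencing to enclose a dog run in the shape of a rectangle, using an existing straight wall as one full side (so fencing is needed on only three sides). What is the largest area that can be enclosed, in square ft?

9409/8

Let the sides perpendicular to the wall have length x and the parallel side y, so 2x + y = 97 and the area is A = xy = x(97 − 2x).
A'(x) = 97 − 4x = 0 gives x = 97/4, and A''(x) = −4 < 0 confirms a maximum.
Then y = 97 − 2·97/4 = 97/2 and A = 9409/8.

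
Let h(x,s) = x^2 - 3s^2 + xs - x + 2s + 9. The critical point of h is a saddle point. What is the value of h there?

∂h/∂x = 2x + s - 1 = 0 and ∂h/∂s = x - 6s + 2 = 0, so (x, s) = (4/13, 5/13).
The Hessian has h_{xx} = 2, h_{ss} = -6, h_{xs} = 1, giving D = -13 < 0, so the point is a saddle point.
h(4/13, 5/13) = 120/13.

120/13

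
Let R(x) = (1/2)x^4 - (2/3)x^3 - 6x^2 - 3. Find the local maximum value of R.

Critical points: R'(x) = 2x^3 - 2x^2 - 12x vanishes at x = -2, 0, 3.
Since R''(x) = 6x^2 - 4x - 12, we get R''(-2) = 20 > 0 ⇒ local minimum; R''(0) = -12 < 0 ⇒ local maximum; R''(3) = 30 > 0 ⇒ local minimum.
Thus R has its local maximum at x = 0, with value -3.

-3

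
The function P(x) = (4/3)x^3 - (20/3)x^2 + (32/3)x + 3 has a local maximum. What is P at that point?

691/81

P'(x) = 4x^2 - (40/3)x + 32/3. Setting P'(x) = 0 gives x ∈ {4/3, 2}.
P''(x) = 8x - 40/3. P''(4/3) = -8/3 < 0 ⇒ local maximum; P''(2) = 8/3 > 0 ⇒ local minimum.
So the local maximum value is P(4/3) = 691/81.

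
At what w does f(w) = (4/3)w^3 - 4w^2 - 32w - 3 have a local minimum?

4

f'(w) = 4w^2 - 8w - 32 = 0 at w = -2, 4.
Since f''(w) = 8w - 8, we get f''(-2) = -24 < 0 ⇒ local maximum; f''(4) = 24 > 0 ⇒ local minimum.
Thus f has its local minimum at w = 4, with value -329/3.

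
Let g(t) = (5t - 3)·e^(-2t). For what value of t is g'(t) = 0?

g'(t) = 5·e^(-2t) + (5t - 3)·(-2)·e^(-2t) = (-10t + 11)·e^(-2t). Since e^(-2t) > 0, the only critical point is t = 11/10.
g''(11/10) has the same sign as -10 < 0, so this is a local maximum.
g(11/10) = (5/2)·e^(-11/5) ≈ 0.2770.

11/10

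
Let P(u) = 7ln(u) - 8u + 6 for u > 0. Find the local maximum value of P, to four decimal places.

-1.9347

P'(u) = 7/u − 8 = 0 gives u = 7/8.
P''(u) = -7/u², which is negative for u > 0, so this is a local maximum.
P(7/8) = 7·ln(7/8) - 7 + 6 ≈ -1.9347.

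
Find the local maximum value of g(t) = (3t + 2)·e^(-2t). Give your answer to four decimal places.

By the product rule, g'(t) = (-6t - 1)·e^(-2t). Since e^(-2t) > 0, the only critical point is t = -1/6.
g''(-1/6) has the same sign as -6 < 0, so this is a local maximum.
g(-1/6) = (3/2)·e^(1/3) ≈ 2.0934.

2.0934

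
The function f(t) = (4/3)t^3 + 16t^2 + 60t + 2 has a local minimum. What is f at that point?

-70

f'(t) = 4t^2 + 32t + 60. Setting f'(t) = 0 gives t ∈ {-5, -3}.
Since f''(t) = 8t + 32, we get f''(-5) = -8 < 0 ⇒ local maximum; f''(-3) = 8 > 0 ⇒ local minimum.
Thus f has its local minimum at t = -3, with value -70.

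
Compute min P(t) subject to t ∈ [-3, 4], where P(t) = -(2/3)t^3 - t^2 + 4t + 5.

The derivative is -2t^2 - 2t + 4, which vanishes at t = -2 and t = 1.
Candidates: P(-3) = 2, P(-2) = -5/3, P(1) = 22/3, P(4) = -113/3.
So the minimum is P(4) = -113/3.

-113/3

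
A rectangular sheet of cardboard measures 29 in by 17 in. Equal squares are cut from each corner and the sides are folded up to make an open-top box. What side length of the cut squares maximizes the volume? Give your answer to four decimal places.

With cut size x, the volume is V(x) = x(29 − 2x)(17 − 2x) for 0 < x < 8.5.
V'(x) = 12x^2 − 184x + 493. Setting V'(x) = 0 gives x ≈ 3.4602 (the root in (0, 8.5)).
V''(x) = 24x − 184 is negative there, so this is the maximum; V ≈ 770.0797.

3.4602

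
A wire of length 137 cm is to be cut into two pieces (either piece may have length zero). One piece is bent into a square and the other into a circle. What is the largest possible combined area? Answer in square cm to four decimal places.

Let x be the length used for the square. Square side x/4; circle radius (137−x)/(2π).
A(x) = (x/4)² + π·((137−x)/(2π))² = x²/16 + (137−x)²/(4π) for 0 ≤ x ≤ 137. A'(x) = x/8 − (137−x)/(2π) = 0 gives x = 4·137/(π+4) ≈ 76.7336.
A'' > 0, so the interior critical point is a minimum; the maximum is at an endpoint. A(0) = 1493.5896 and A(137) = 1173.0625, so the largest area is 1493.5896.

1493.5896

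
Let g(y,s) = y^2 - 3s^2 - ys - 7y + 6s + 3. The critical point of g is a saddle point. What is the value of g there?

-114/13

∂g/∂y = 2y - s - 7 = 0 and ∂g/∂s = -y - 6s + 6 = 0, so (y, s) = (48/13, 5/13).
The Hessian has g_{yy} = 2, g_{ss} = -6, g_{ys} = -1, giving D = -13 < 0, so the point is a saddle point.
g(48/13, 5/13) = -114/13.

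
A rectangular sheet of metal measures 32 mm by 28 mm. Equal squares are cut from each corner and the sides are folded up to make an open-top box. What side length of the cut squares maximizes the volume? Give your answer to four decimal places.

With cut size x, the volume is V(x) = x(32 − 2x)(28 − 2x) for 0 < x < 14.
V'(x) = 12x^2 − 240x + 896. Setting V'(x) = 0 gives x ≈ 4.9668 (the root in (0, 14)).
V''(x) = 24x − 240 is negative there, so this is the maximum; V ≈ 1980.0665.

4.9668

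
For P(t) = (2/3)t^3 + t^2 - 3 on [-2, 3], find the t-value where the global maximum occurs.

3

The derivative is 2t^2 + 2t, which vanishes at t = -1 and t = 0.
Candidates: P(-2) = -13/3, P(-1) = -8/3, P(0) = -3, P(3) = 24.
Hence the absolute maximum is 24 at t = 3.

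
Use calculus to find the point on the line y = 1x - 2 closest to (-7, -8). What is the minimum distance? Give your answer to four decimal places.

Minimize D(x)^2 = (x + 7)^2 + (x + 6)^2.
d/dx[D^2] = 2(x + 7) + 2·1·(x + 6) = 0 ⇒ x = -13/2.
Then y = -17/2 and the distance is √(1/2) ≈ 0.7071.

0.7071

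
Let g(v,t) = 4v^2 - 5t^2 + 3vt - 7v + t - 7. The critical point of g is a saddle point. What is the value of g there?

-843/89

∂g/∂v = 8v + 3t - 7 = 0 and ∂g/∂t = 3v - 10t + 1 = 0, so (v, t) = (67/89, 29/89).
The Hessian has g_{vv} = 8, g_{tt} = -10, g_{vt} = 3, giving D = -89 < 0, so the point is a saddle point.
g(67/89, 29/89) = -843/89.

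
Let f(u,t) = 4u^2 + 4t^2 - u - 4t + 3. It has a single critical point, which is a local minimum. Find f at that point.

∂f/∂u = 8u - 1 = 0 and ∂f/∂t = 8t - 4 = 0, so (u, t) = (1/8, 1/2).
The Hessian has f_{uu} = 8, f_{tt} = 8, f_{ut} = 0, giving D = 64 > 0 with f_{uu} > 0, so the point is a local minimum.
f(1/8, 1/2) = 31/16.

31/16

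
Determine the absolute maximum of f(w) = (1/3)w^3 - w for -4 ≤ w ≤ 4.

52/3

The derivative is w^2 - 1, which vanishes at w = -1 and w = 1.
Candidates: f(-4) = -52/3,  f(-1) = 2/3,  f(1) = -2/3,  f(4) = 52/3.
So the maximum is f(4) = 52/3.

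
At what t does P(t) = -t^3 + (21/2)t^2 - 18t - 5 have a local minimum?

P'(t) = -3t^2 + 21t - 18 = 0 at t = 1, 6.
Second-derivative test with P''(t) = -6t + 21: P''(1) = 15 > 0 ⇒ local minimum; P''(6) = -15 < 0 ⇒ local maximum.
Thus P has its local minimum at t = 1, with value -27/2.

1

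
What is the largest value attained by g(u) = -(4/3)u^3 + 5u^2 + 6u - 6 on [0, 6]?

21

g'(u) = -4u^2 + 10u + 6, whose only zero in [0, 6] is u = 3.
Candidates: g(0) = -6, g(3) = 21, g(6) = -78.
So the maximum is g(3) = 21.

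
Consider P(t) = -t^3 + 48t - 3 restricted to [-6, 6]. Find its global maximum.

125

The derivative is -3t^2 + 48, which vanishes at t = -4 and t = 4.
Evaluating at the critical points and endpoints: P(-6) = -75, P(-4) = -131, P(4) = 125, P(6) = 69.
Hence the absolute maximum is 125 at t = 4.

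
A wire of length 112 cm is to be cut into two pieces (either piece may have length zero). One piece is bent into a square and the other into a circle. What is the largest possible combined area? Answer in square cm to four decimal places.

Let x be the length used for the square. Square side x/4; circle radius (112−x)/(2π).
A(x) = (x/4)² + π·((112−x)/(2π))² = x²/16 + (112−x)²/(4π) for 0 ≤ x ≤ 112. A'(x) = x/8 − (112−x)/(2π) = 0 gives x = 4·112/(π+4) ≈ 62.7311.
A'' > 0, so the interior critical point is a minimum; the maximum is at an endpoint. A(0) = 998.2198 and A(112) = 784.0000, so the largest area is 998.2198.

998.2198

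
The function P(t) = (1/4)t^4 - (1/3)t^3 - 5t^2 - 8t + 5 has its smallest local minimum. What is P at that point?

-193/3

Critical points: P'(t) = t^3 - t^2 - 10t - 8 vanishes at t = -2, -1, 4.
P''(t) = 3t^2 - 2t - 10. P''(-2) = 6 > 0 ⇒ local minimum; P''(-1) = -5 < 0 ⇒ local maximum; P''(4) = 30 > 0 ⇒ local minimum.
The smallest local minimum is P(4) = -193/3.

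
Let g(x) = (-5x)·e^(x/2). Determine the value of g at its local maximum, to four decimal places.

3.6788

g'(x) = (-5)·e^(x/2) + (-5x)·(1/2)·e^(x/2) = (-(5/2)x - 5)·e^(x/2). Since e^(x/2) > 0, the only critical point is x = -2.
g''(-2) has the same sign as -5/2 < 0, so this is a local maximum.
g(-2) = (10)·e^(-1) ≈ 3.6788.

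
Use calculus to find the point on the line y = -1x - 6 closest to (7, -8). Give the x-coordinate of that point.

Minimize D(x)^2 = (x - 7)^2 + (-x + 2)^2.
d/dx[D^2] = 2(x - 7) + 2·(-1)·(-x + 2) = 0 ⇒ x = 9/2.
Then y = -21/2 and the distance is √(25/2) ≈ 3.5355.

9/2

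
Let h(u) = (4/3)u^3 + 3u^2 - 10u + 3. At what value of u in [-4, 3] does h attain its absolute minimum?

1

h'(u) = 4u^2 + 6u - 10, which vanishes at u = -5/2 and u = 1.
Candidates: h(-4) = 17/3, h(-5/2) = 311/12, h(1) = -8/3, h(3) = 36.
The minimum over the interval is -8/3, attained at u = 1.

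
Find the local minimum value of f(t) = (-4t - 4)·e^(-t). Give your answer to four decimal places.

-4.0000

f'(t) = (-4)·e^(-t) + (-4t - 4)·(-1)·e^(-t) = (4t)·e^(-t). Since e^(-t) > 0, the only critical point is t = 0.
f''(0) has the same sign as 4 > 0, so this is a local minimum.
f(0) = (-4)·e^(0) ≈ -4.0000.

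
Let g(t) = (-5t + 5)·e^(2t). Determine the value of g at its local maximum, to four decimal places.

g'(t) = (-5)·e^(2t) + (-5t + 5)·2·e^(2t) = (-10t + 5)·e^(2t). Since e^(2t) > 0, the only critical point is t = 1/2.
g''(1/2) has the same sign as -10 < 0, so this is a local maximum.
g(1/2) = (5/2)·e^(1) ≈ 6.7957.

6.7957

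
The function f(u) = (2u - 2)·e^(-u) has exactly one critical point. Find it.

2

Differentiating with the product rule gives f'(u) = (-2u + 4)·e^(-u). Since e^(-u) > 0, the only critical point is u = 2.
f''(2) has the same sign as -2 < 0, so this is a local maximum.
f(2) = (2)·e^(-2) ≈ 0.2707.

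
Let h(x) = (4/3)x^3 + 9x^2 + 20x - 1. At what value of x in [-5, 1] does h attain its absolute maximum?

Differentiating, h'(x) = 4x^2 + 18x + 20; which vanishes at x = -5/2 and x = -2.
Evaluating at the critical points and endpoints: h(-5) = -128/3, h(-5/2) = -187/12, h(-2) = -47/3, h(1) = 88/3.
The maximum over the interval is 88/3, attained at x = 1.

1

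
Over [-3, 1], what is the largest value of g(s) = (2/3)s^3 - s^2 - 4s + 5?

g'(s) = 2s^2 - 2s - 4, whose only zero in [-3, 1] is s = -1.
Evaluating at the critical points and endpoints: g(-3) = -10,  g(-1) = 22/3,  g(1) = 2/3.
Hence the absolute maximum is 22/3 at s = -1.

22/3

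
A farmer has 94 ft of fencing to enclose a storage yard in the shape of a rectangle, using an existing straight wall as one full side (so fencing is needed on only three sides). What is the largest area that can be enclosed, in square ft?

Let the sides perpendicular to the wall have length x and the parallel side y, so 2x + y = 94 and the area is A = xy = x(94 − 2x).
A'(x) = 94 − 4x = 0 gives x = 47/2, and A''(x) = −4 < 0 confirms a maximum.
Then y = 94 − 2·47/2 = 47 and A = 2209/2.

2209/2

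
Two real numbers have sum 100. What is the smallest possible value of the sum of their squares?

5000

With a + b = 100, a^2 + b^2 = a^2 + (100 − a)^2.
The derivative 2a − 2(100 − a) = 4a − 200 vanishes at a = 50; second derivative 4 > 0, a minimum.
The minimum is 2·(50)^2 = 5000.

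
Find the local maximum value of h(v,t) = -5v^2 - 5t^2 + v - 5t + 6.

∂h/∂v = -10v + 1 = 0 and ∂h/∂t = -10t - 5 = 0, so (v, t) = (1/10, -1/2).
The Hessian has h_{vv} = -10, h_{tt} = -10, h_{vt} = 0, giving D = 100 > 0 with h_{vv} < 0, so the point is a local maximum.
h(1/10, -1/2) = 73/10.

73/10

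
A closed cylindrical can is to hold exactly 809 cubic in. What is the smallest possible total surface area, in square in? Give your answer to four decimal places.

480.6330

With radius r and height h, πr²h = 809 so h = 809/(πr²), and S(r) = 2πr² + 2πrh = 2πr² + 2·809/r.
S'(r) = 4πr − 2·809/r² = 0 ⇒ r³ = 809/(2π), so r ≈ 5.0496 and h = 2r ≈ 10.0992.
S''(r) = 4π + 4·809/r³ > 0, so this is the minimum; S ≈ 480.6330.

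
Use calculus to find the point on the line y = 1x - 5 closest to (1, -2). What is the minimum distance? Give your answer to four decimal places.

Minimize D(x)^2 = (x - 1)^2 + (x - 3)^2.
d/dx[D^2] = 2(x - 1) + 2·1·(x - 3) = 0 ⇒ x = 2.
Then y = -3 and the distance is √(2) ≈ 1.4142.

1.4142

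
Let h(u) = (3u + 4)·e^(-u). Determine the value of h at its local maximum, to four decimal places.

4.1868

Differentiating with the product rule gives h'(u) = (-3u - 1)·e^(-u). Since e^(-u) > 0, the only critical point is u = -1/3.
h''(-1/3) has the same sign as -3 < 0, so this is a local maximum.
h(-1/3) = (3)·e^(1/3) ≈ 4.1868.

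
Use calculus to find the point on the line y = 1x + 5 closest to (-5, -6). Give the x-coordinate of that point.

-8

Minimize D(x)^2 = (x + 5)^2 + (x + 11)^2.
d/dx[D^2] = 2(x + 5) + 2·1·(x + 11) = 0 ⇒ x = -8.
Then y = -3 and the distance is √(18) ≈ 4.2426.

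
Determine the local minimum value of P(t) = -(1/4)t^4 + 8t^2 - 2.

Critical points: P'(t) = -t^3 + 16t vanishes at t = -4, 0, 4.
Second-derivative test with P''(t) = -3t^2 + 16: P''(-4) = -32 < 0 ⇒ local maximum; P''(0) = 16 > 0 ⇒ local minimum; P''(4) = -32 < 0 ⇒ local maximum.
The local minimum is P(0) = -2.

-2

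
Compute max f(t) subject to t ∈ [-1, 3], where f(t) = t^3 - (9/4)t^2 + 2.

35/4

The derivative is 3t^2 - (9/2)t, which vanishes at t = 0 and t = 3/2.
Candidates: f(-1) = -5/4; f(0) = 2; f(3/2) = 5/16; f(3) = 35/4.
So the maximum is f(3) = 35/4.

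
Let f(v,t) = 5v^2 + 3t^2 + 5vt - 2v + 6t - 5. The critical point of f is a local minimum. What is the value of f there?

∂f/∂v = 10v + 5t - 2 = 0 and ∂f/∂t = 5v + 6t + 6 = 0, so (v, t) = (6/5, -2).
The Hessian has f_{vv} = 10, f_{tt} = 6, f_{vt} = 5, giving D = 35 > 0 with f_{vv} > 0, so the point is a local minimum.
f(6/5, -2) = -61/5.

-61/5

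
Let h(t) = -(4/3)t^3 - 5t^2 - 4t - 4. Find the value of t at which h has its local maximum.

Critical points: h'(t) = -4t^2 - 10t - 4 vanishes at t = -2, -1/2.
Since h''(t) = -8t - 10, we get h''(-2) = 6 > 0 ⇒ local minimum; h''(-1/2) = -6 < 0 ⇒ local maximum.
So the local maximum value is h(-1/2) = -37/12.

-1/2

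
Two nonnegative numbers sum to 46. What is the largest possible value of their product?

With x + y = 46, the product is P(x) = x(46 − x).
P'(x) = 46 − 2x = 0 gives x = 23; P'' = −2 < 0, so this is the maximum.
P = 23·23 = 529.

529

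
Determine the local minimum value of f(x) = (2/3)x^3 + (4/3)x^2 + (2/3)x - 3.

-251/81

f'(x) = 2x^2 + (8/3)x + 2/3 = 0 at x = -1, -1/3.
Since f''(x) = 4x + 8/3, we get f''(-1) = -4/3 < 0 ⇒ local maximum; f''(-1/3) = 4/3 > 0 ⇒ local minimum.
So the local minimum value is f(-1/3) = -251/81.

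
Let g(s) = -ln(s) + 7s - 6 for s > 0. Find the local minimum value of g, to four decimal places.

-3.0541

g'(s) = -1/s + 7 = 0 gives s = 1/7.
g''(s) = 1/s², which is positive for s > 0, so this is a local minimum.
g(1/7) = -1·ln(1/7) + 1 - 6 ≈ -3.0541.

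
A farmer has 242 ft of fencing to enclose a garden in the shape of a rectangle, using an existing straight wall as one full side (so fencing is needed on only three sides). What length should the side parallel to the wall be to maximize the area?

121

Let the sides perpendicular to the wall have length x and the parallel side y, so 2x + y = 242 and the area is A = xy = x(242 − 2x).
A'(x) = 242 − 4x = 0 gives x = 121/2, and A''(x) = −4 < 0 confirms a maximum.
Then y = 242 − 2·121/2 = 121 and A = 14641/2.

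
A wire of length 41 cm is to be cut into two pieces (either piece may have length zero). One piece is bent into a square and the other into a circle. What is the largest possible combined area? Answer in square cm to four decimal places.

133.7697

Let x be the length used for the square. Square side x/4; circle radius (41−x)/(2π).
A(x) = (x/4)² + π·((41−x)/(2π))² = x²/16 + (41−x)²/(4π) for 0 ≤ x ≤ 41. A'(x) = x/8 − (41−x)/(2π) = 0 gives x = 4·41/(π+4) ≈ 22.9641.
A'' > 0, so the interior critical point is a minimum; the maximum is at an endpoint. A(0) = 133.7697 and A(41) = 105.0625, so the largest area is 133.7697.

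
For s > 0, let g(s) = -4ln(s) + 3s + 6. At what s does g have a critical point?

g'(s) = -4/s + 3 = 0 gives s = 4/3.
g''(s) = 4/s², which is positive for s > 0, so this is a local minimum.
g(4/3) = -4·ln(4/3) + 4 + 6 ≈ 8.8493.

4/3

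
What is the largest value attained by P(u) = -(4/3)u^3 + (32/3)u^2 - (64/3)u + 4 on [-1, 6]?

112/3

P'(u) = -4u^2 + (64/3)u - 64/3, which vanishes at u = 4/3 and u = 4.
Candidates: P(-1) = 112/3; P(4/3) = -700/81; P(4) = 4; P(6) = -28.
So the maximum is P(-1) = 112/3.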